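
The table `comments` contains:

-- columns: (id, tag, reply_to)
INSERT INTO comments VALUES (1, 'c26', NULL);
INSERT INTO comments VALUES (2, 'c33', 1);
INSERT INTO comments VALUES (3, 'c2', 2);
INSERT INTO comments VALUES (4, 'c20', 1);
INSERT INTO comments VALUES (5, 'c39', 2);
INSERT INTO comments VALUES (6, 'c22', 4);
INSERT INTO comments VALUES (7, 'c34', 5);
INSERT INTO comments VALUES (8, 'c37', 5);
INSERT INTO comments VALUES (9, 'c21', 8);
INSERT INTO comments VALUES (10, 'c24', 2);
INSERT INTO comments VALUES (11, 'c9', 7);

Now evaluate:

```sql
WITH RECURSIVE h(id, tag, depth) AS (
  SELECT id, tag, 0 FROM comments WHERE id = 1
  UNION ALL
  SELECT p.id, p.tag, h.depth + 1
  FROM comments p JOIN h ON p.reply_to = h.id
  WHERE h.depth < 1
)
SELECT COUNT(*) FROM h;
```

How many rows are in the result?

3

Base: id=1 (c26) at depth 0.
Iteration 1: rows with reply_to in {1} -> c33 (id 2, depth 1), c20 (id 4, depth 1).
Iteration 2: depth < 1 fails for all current rows; recursion stops.
Total rows emitted: 3.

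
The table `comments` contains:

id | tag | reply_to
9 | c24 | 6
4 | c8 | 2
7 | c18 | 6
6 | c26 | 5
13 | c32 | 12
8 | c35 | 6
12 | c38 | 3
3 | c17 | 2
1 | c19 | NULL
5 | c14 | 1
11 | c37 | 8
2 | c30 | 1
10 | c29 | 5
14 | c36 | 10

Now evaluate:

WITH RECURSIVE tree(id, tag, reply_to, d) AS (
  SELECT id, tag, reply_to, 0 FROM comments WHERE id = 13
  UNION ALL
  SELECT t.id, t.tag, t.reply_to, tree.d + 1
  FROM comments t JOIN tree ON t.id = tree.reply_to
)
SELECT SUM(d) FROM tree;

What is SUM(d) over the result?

10

Base: id=13 (c32), reply_to=12, d 0.
Iteration 1: join on id=12 -> c38 (id 12, reply_to=3, d 1).
Iteration 2: join on id=3 -> c17 (id 3, reply_to=2, d 2).
Iteration 3: join on id=2 -> c30 (id 2, reply_to=1, d 3).
Iteration 4: join on id=1 -> c19 (id 1, reply_to=NULL, d 4).
Iteration 5: reply_to is NULL; no match; recursion stops.
SUM(d) = 0 + 1 + 2 + 3 + 4 = 10.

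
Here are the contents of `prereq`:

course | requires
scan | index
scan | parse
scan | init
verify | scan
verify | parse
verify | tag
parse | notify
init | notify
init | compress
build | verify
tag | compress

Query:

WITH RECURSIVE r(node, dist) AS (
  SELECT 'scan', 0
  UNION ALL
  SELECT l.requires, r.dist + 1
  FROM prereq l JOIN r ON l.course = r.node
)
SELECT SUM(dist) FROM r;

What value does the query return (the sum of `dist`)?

Base: (scan, dist=0).
Iteration 1: edges from {scan} -> (index, dist=1), (init, dist=1), (parse, dist=1).
Iteration 2: edges from {index,init,parse} -> (compress, dist=2), (notify, dist=2) x2. [UNION ALL keeps all 3 new rows, including repeats]
Iteration 3: no outgoing edges from {compress,notify}; recursion stops.
SUM(dist) = 0 + 1 + 1 + 1 + 2 + 2 + 2 = 9.

9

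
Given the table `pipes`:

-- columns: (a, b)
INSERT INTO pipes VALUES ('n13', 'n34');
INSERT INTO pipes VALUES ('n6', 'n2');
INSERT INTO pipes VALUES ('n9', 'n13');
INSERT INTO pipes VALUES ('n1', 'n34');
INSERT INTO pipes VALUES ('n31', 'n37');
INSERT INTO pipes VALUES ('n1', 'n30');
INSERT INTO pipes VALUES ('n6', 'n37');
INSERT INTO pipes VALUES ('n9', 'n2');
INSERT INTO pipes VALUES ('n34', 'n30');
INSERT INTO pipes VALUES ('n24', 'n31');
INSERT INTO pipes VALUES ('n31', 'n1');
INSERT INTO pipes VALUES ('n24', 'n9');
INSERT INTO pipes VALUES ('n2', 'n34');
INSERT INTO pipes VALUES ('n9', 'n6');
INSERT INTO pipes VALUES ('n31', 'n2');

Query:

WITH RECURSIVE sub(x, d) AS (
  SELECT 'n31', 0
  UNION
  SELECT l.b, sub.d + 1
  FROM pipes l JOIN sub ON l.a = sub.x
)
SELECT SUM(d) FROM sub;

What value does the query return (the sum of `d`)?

10

Base: (n31, d=0).
Iteration 1: edges from {n31} -> (n1, d=1), (n2, d=1), (n37, d=1).
Iteration 2: edges from {n1,n2,n37} -> (n30, d=2), (n34, d=2). [UNION drops 1 duplicate row(s)]
Iteration 3: edges from {n30,n34} -> (n30, d=3).
Iteration 4: no outgoing edges from {n30}; recursion stops.
SUM(d) = 0 + 1 + 1 + 1 + 2 + 2 + 3 = 10.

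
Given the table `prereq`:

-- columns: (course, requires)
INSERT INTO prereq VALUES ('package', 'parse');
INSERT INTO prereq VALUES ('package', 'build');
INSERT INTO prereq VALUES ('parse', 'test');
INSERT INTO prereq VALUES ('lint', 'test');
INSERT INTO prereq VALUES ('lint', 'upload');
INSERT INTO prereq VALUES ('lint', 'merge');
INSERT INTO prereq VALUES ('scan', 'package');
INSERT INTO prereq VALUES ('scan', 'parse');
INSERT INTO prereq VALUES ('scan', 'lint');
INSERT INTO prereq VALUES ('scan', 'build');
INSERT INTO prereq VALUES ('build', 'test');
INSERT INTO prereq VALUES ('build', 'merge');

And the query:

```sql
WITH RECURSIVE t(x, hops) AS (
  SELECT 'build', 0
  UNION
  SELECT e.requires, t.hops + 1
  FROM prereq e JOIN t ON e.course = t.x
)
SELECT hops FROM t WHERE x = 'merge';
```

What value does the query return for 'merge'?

Base: (build, hops=0).
Iteration 1: edges from {build} -> (merge, hops=1), (test, hops=1).
Iteration 2: no outgoing edges from {merge,test}; recursion stops.

1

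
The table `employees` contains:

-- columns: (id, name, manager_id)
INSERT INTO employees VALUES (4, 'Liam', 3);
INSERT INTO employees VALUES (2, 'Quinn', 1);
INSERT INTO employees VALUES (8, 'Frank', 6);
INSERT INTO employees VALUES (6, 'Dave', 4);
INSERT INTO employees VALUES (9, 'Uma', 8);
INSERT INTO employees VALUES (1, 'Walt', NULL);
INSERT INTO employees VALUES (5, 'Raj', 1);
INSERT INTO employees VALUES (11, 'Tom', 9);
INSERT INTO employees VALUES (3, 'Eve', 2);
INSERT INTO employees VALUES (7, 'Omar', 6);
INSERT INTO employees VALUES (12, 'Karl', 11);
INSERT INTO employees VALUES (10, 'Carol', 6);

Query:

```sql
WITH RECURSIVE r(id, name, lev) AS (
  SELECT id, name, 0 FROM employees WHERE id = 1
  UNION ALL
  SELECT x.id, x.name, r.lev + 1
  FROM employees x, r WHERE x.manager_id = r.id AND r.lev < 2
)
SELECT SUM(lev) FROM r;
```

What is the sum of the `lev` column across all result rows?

Base: id=1 (Walt) at lev 0.
Iteration 1: rows with manager_id in {1} -> Quinn (id 2, lev 1), Raj (id 5, lev 1).
Iteration 2: rows with manager_id in {2,5} -> Eve (id 3, lev 2).
Iteration 3: lev < 2 fails for all current rows; recursion stops.
SUM(lev) = 0 + 1 + 1 + 2 = 4.

4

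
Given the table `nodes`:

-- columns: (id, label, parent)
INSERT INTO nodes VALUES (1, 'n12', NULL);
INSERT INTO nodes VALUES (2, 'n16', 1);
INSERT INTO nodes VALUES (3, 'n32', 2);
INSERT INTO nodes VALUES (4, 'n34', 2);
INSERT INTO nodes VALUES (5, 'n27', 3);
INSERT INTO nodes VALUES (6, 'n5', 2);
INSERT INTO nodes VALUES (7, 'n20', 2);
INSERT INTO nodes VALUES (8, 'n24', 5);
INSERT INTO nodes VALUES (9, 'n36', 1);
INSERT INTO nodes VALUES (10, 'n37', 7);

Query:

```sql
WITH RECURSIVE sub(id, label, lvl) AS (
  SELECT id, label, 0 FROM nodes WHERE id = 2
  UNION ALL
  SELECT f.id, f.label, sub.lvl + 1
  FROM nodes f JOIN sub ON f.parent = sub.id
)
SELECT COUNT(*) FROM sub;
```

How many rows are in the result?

Base: id=2 (n16) at lvl 0.
Iteration 1: rows with parent in {2} -> n32 (id 3, lvl 1), n34 (id 4, lvl 1), n5 (id 6, lvl 1), n20 (id 7, lvl 1).
Iteration 2: rows with parent in {3,4,6,7} -> n27 (id 5, lvl 2), n37 (id 10, lvl 2).
Iteration 3: rows with parent in {5,10} -> n24 (id 8, lvl 3).
Iteration 4: no rows with parent in {8}; recursion stops.
Total rows emitted: 8.

8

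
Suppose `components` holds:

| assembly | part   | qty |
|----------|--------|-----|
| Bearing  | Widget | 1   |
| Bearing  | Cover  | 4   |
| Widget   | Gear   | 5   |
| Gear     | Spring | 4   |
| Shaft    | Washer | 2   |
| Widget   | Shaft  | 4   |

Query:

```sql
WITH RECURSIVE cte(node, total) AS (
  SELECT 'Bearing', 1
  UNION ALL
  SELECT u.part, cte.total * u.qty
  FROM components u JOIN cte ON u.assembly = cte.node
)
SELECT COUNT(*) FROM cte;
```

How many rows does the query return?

Base: (Bearing, total=1).
Iteration 1: components of {Bearing} -> Cover = 1*4 = 4, Widget = 1*1 = 1.
Iteration 2: components of {Cover,Widget} -> Gear = 1*5 = 5, Shaft = 1*4 = 4.
Iteration 3: components of {Gear,Shaft} -> Spring = 5*4 = 20, Washer = 4*2 = 8.
Iteration 4: no further components; recursion stops.
Total rows emitted: 7.

7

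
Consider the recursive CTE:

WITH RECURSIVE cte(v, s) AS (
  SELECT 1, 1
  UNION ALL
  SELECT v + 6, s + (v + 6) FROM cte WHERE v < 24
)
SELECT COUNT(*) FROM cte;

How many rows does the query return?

Base: v=1, s=1.
Iteration 1: 1 < 24 holds -> v = 1 + 6 = 7, s = 1 + 7 = 8.
Iteration 2: 7 < 24 holds -> v = 7 + 6 = 13, s = 8 + 13 = 21.
Iteration 3: 13 < 24 holds -> v = 13 + 6 = 19, s = 21 + 19 = 40.
Iteration 4: 19 < 24 holds -> v = 19 + 6 = 25, s = 40 + 25 = 65.
Iteration 5: 25 < 24 fails; recursion stops.
Total rows emitted: 5.

5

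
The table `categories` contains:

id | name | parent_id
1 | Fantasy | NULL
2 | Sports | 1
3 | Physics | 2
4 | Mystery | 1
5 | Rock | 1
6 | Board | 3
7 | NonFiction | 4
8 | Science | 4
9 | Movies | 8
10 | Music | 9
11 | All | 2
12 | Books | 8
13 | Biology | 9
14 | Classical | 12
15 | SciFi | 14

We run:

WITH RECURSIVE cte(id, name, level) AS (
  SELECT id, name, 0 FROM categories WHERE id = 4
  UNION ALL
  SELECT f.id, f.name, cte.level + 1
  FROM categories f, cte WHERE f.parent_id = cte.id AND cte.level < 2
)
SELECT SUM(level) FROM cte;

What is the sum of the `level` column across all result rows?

Base: id=4 (Mystery) at level 0.
Iteration 1: rows with parent_id in {4} -> NonFiction (id 7, level 1), Science (id 8, level 1).
Iteration 2: rows with parent_id in {7,8} -> Movies (id 9, level 2), Books (id 12, level 2).
Iteration 3: level < 2 fails for all current rows; recursion stops.
SUM(level) = 0 + 1 + 1 + 2 + 2 = 6.

6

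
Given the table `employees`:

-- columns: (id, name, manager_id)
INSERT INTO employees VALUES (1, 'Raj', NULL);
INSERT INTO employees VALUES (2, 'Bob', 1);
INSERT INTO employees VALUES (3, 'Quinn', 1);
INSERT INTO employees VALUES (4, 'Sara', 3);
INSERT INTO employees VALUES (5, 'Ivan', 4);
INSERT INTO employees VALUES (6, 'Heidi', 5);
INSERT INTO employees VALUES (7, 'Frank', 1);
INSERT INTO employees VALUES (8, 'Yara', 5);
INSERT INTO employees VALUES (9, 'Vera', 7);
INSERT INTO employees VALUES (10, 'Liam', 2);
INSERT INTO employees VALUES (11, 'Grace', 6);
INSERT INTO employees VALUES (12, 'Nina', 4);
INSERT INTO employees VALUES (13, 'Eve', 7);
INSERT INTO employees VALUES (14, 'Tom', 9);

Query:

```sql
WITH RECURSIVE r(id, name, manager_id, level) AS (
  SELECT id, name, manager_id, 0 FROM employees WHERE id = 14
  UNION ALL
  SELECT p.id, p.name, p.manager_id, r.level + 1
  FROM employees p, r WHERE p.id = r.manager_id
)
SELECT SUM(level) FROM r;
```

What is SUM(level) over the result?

6

Base: id=14 (Tom), manager_id=9, level 0.
Iteration 1: join on id=9 -> Vera (id 9, manager_id=7, level 1).
Iteration 2: join on id=7 -> Frank (id 7, manager_id=1, level 2).
Iteration 3: join on id=1 -> Raj (id 1, manager_id=NULL, level 3).
Iteration 4: manager_id is NULL; no match; recursion stops.
SUM(level) = 0 + 1 + 2 + 3 = 6.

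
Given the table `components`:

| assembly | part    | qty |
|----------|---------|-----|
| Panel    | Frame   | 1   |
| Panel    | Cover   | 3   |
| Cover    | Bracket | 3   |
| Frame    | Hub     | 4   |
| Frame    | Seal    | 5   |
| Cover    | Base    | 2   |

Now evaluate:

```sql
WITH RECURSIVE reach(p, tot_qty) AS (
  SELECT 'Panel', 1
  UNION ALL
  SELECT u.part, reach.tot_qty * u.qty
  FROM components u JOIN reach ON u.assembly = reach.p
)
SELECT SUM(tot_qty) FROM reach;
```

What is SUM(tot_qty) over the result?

29

Base: (Panel, tot_qty=1).
Iteration 1: components of {Panel} -> Cover = 1*3 = 3, Frame = 1*1 = 1.
Iteration 2: components of {Cover,Frame} -> Base = 3*2 = 6, Bracket = 3*3 = 9, Hub = 1*4 = 4, Seal = 1*5 = 5.
Iteration 3: no further components; recursion stops.
SUM(tot_qty) = 1 + 1 + 3 + 4 + 5 + 9 + 6 = 29.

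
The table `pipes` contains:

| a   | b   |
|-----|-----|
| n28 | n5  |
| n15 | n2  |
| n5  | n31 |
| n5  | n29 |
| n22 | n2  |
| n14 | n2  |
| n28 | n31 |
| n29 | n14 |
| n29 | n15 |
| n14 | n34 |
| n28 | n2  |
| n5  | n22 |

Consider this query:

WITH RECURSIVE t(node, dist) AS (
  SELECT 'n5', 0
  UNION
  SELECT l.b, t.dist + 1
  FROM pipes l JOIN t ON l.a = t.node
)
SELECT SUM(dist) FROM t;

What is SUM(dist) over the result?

Base: (n5, dist=0).
Iteration 1: edges from {n5} -> (n22, dist=1), (n29, dist=1), (n31, dist=1).
Iteration 2: edges from {n22,n29,n31} -> (n14, dist=2), (n15, dist=2), (n2, dist=2).
Iteration 3: edges from {n14,n15,n2} -> (n2, dist=3), (n34, dist=3). [UNION drops 1 duplicate row(s)]
Iteration 4: no outgoing edges from {n2,n34}; recursion stops.
SUM(dist) = 0 + 1 + 1 + 1 + 2 + 2 + 2 + 3 + 3 = 15.

15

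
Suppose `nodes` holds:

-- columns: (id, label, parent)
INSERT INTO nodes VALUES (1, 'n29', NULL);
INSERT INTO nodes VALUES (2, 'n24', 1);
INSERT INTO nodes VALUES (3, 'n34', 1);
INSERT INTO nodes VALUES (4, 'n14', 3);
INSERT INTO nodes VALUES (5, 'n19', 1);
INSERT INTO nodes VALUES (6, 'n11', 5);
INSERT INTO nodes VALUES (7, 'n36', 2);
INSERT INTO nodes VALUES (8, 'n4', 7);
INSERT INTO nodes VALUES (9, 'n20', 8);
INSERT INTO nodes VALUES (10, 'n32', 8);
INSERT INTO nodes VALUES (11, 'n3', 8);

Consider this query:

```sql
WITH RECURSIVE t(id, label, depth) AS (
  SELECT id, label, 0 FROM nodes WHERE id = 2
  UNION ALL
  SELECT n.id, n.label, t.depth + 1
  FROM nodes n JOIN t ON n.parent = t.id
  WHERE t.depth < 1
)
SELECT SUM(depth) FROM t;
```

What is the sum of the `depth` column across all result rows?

1

Base: id=2 (n24) at depth 0.
Iteration 1: rows with parent in {2} -> n36 (id 7, depth 1).
Iteration 2: depth < 1 fails for all current rows; recursion stops.
SUM(depth) = 0 + 1 = 1.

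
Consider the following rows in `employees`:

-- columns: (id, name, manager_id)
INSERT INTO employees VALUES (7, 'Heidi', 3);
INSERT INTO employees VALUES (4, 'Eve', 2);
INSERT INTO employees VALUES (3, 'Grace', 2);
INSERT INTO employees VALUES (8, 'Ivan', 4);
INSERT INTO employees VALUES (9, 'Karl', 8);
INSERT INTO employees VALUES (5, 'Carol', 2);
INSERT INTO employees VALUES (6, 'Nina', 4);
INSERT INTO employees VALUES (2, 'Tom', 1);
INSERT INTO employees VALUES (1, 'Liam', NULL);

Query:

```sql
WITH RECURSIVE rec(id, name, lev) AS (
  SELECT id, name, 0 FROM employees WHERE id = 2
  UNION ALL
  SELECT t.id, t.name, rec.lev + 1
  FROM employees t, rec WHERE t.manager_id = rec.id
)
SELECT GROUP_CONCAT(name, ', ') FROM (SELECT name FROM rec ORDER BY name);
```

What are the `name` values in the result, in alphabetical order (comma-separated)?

Base: id=2 (Tom) at lev 0.
Iteration 1: rows with manager_id in {2} -> Grace (id 3, lev 1), Eve (id 4, lev 1), Carol (id 5, lev 1).
Iteration 2: rows with manager_id in {3,4,5} -> Nina (id 6, lev 2), Heidi (id 7, lev 2), Ivan (id 8, lev 2).
Iteration 3: rows with manager_id in {6,7,8} -> Karl (id 9, lev 3).
Iteration 4: no rows with manager_id in {9}; recursion stops.

Carol, Eve, Grace, Heidi, Ivan, Karl, Nina, Tom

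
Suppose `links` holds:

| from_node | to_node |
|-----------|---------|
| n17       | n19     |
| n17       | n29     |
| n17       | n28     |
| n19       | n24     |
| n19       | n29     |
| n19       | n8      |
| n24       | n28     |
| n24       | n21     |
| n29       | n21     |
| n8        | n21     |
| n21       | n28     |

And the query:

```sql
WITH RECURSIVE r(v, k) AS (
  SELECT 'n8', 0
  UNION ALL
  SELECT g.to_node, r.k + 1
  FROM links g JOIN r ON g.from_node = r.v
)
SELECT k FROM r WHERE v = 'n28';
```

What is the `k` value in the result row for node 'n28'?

Base: (n8, k=0).
Iteration 1: edges from {n8} -> (n21, k=1).
Iteration 2: edges from {n21} -> (n28, k=2).
Iteration 3: no outgoing edges from {n28}; recursion stops.

2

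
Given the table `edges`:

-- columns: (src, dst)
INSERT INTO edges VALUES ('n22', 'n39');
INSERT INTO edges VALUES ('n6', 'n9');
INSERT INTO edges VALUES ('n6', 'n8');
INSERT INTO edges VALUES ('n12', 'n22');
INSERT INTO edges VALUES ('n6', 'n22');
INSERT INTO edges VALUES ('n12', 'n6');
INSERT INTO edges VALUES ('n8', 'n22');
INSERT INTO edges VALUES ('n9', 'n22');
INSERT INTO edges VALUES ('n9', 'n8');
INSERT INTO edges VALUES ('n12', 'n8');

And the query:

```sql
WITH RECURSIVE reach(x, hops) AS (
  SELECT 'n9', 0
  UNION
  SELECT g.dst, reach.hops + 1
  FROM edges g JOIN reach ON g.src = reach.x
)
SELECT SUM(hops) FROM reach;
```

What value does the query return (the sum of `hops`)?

9

Base: (n9, hops=0).
Iteration 1: edges from {n9} -> (n22, hops=1), (n8, hops=1).
Iteration 2: edges from {n22,n8} -> (n22, hops=2), (n39, hops=2).
Iteration 3: edges from {n22,n39} -> (n39, hops=3).
Iteration 4: no outgoing edges from {n39}; recursion stops.
SUM(hops) = 0 + 1 + 1 + 2 + 2 + 3 = 9.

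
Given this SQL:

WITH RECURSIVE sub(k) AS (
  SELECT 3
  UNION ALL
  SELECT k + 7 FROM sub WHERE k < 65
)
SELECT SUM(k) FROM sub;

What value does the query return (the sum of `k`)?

Base: k=3.
Iteration 1: 3 < 65 holds -> k = 3 + 7 = 10.
Iteration 2: 10 < 65 holds -> k = 10 + 7 = 17.
Iteration 3: 17 < 65 holds -> k = 17 + 7 = 24.
Iteration 4: 24 < 65 holds -> k = 24 + 7 = 31.
Iteration 5: 31 < 65 holds -> k = 31 + 7 = 38.
Iteration 6: 38 < 65 holds -> k = 38 + 7 = 45.
Iteration 7: 45 < 65 holds -> k = 45 + 7 = 52.
Iteration 8: 52 < 65 holds -> k = 52 + 7 = 59.
Iteration 9: 59 < 65 holds -> k = 59 + 7 = 66.
Iteration 10: 66 < 65 fails; recursion stops.
SUM(k) = 3 + 10 + 17 + 24 + 31 + 38 + 45 + 52 + 59 + 66 = 345.

345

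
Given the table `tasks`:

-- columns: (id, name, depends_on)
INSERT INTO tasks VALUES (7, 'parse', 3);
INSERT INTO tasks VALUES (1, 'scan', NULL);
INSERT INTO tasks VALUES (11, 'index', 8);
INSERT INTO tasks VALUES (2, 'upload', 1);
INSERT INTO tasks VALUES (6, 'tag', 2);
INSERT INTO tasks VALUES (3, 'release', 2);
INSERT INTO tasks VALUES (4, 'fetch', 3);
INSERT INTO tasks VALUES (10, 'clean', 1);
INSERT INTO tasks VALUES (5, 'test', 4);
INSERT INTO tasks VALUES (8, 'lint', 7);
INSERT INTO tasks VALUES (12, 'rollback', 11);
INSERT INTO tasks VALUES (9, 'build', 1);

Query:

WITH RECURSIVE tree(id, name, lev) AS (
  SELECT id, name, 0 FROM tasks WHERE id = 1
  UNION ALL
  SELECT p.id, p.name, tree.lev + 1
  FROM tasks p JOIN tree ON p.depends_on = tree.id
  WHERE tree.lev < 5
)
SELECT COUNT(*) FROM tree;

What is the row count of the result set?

11

Base: id=1 (scan) at lev 0.
Iteration 1: rows with depends_on in {1} -> upload (id 2, lev 1), build (id 9, lev 1), clean (id 10, lev 1).
Iteration 2: rows with depends_on in {2,9,10} -> release (id 3, lev 2), tag (id 6, lev 2).
Iteration 3: rows with depends_on in {3,6} -> fetch (id 4, lev 3), parse (id 7, lev 3).
Iteration 4: rows with depends_on in {4,7} -> test (id 5, lev 4), lint (id 8, lev 4).
Iteration 5: rows with depends_on in {5,8} -> index (id 11, lev 5).
Iteration 6: lev < 5 fails for all current rows; recursion stops.
Total rows emitted: 11.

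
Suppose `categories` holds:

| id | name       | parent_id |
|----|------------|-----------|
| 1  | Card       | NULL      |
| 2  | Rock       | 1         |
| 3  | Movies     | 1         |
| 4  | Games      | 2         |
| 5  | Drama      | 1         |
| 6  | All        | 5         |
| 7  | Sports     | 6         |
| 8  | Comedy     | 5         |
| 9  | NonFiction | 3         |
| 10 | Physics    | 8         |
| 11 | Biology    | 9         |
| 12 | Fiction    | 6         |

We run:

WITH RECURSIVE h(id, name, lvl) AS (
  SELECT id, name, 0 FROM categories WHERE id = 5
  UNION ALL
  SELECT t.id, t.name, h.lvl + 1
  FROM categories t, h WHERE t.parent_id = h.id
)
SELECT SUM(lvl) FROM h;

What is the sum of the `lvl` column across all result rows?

Base: id=5 (Drama) at lvl 0.
Iteration 1: rows with parent_id in {5} -> All (id 6, lvl 1), Comedy (id 8, lvl 1).
Iteration 2: rows with parent_id in {6,8} -> Sports (id 7, lvl 2), Physics (id 10, lvl 2), Fiction (id 12, lvl 2).
Iteration 3: no rows with parent_id in {7,10,12}; recursion stops.
SUM(lvl) = 0 + 1 + 1 + 2 + 2 + 2 = 8.

8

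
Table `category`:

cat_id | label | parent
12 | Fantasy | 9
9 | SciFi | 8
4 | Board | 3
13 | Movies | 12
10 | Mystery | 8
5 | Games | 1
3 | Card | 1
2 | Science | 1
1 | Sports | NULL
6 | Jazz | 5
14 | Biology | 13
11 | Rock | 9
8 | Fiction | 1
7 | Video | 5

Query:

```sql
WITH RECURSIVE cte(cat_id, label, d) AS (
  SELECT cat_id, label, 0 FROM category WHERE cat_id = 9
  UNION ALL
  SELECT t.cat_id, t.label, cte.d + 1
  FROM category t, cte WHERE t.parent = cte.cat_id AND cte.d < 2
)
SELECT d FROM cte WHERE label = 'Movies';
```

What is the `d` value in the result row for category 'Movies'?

Base: cat_id=9 (SciFi) at d 0.
Iteration 1: rows with parent in {9} -> Rock (id 11, d 1), Fantasy (id 12, d 1).
Iteration 2: rows with parent in {11,12} -> Movies (id 13, d 2).
Iteration 3: d < 2 fails for all current rows; recursion stops.

2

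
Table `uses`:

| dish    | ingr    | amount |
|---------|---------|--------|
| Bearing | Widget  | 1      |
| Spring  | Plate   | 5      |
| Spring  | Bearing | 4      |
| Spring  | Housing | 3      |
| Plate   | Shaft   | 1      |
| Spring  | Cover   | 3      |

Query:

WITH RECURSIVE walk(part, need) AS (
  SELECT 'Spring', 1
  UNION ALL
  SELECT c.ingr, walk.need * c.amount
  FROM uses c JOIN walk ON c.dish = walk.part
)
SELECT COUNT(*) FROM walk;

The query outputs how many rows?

Base: (Spring, need=1).
Iteration 1: components of {Spring} -> Bearing = 1*4 = 4, Cover = 1*3 = 3, Housing = 1*3 = 3, Plate = 1*5 = 5.
Iteration 2: components of {Bearing,Cover,Housing,Plate} -> Shaft = 5*1 = 5, Widget = 4*1 = 4.
Iteration 3: no further components; recursion stops.
Total rows emitted: 7.

7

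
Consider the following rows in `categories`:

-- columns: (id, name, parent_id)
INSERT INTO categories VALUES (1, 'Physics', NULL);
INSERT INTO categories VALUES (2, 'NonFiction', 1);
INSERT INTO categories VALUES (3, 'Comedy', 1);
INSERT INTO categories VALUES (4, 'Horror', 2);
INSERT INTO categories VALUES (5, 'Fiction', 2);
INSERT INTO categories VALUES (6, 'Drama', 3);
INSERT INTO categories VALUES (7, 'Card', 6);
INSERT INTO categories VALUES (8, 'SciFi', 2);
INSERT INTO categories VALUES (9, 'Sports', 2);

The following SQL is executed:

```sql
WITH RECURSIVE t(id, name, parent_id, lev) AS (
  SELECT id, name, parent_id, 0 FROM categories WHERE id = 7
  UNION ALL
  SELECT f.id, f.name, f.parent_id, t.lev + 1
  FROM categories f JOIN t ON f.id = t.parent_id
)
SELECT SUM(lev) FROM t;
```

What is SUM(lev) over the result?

6

Base: id=7 (Card), parent_id=6, lev 0.
Iteration 1: join on id=6 -> Drama (id 6, parent_id=3, lev 1).
Iteration 2: join on id=3 -> Comedy (id 3, parent_id=1, lev 2).
Iteration 3: join on id=1 -> Physics (id 1, parent_id=NULL, lev 3).
Iteration 4: parent_id is NULL; no match; recursion stops.
SUM(lev) = 0 + 1 + 2 + 3 = 6.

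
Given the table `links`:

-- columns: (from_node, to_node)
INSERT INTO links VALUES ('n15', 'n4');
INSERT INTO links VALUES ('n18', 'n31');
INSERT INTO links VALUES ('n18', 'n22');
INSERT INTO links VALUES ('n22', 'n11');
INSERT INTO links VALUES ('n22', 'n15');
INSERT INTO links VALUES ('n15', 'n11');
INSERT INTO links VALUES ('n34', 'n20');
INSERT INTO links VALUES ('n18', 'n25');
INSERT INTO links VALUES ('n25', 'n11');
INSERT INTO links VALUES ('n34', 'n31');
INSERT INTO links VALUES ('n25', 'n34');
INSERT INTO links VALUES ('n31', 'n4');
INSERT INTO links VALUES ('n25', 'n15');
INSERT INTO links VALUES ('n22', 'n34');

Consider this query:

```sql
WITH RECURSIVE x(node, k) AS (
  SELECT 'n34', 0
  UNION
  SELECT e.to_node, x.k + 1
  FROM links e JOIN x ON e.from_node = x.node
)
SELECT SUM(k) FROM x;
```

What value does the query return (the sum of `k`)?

Base: (n34, k=0).
Iteration 1: edges from {n34} -> (n20, k=1), (n31, k=1).
Iteration 2: edges from {n20,n31} -> (n4, k=2).
Iteration 3: no outgoing edges from {n4}; recursion stops.
SUM(k) = 0 + 1 + 1 + 2 = 4.

4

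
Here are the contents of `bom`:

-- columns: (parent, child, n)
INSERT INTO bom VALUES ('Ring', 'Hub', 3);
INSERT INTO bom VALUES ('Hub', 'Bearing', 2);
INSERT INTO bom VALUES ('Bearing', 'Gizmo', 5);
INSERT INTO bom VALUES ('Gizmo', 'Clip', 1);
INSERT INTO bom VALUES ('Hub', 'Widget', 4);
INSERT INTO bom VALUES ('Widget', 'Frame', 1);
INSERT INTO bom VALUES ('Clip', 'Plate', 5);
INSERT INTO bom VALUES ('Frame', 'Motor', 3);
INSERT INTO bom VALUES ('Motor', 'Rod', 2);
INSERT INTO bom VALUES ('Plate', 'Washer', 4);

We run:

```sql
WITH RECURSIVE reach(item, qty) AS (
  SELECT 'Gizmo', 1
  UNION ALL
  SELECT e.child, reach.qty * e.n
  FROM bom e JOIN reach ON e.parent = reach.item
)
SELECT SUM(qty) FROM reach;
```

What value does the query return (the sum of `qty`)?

Base: (Gizmo, qty=1).
Iteration 1: components of {Gizmo} -> Clip = 1*1 = 1.
Iteration 2: components of {Clip} -> Plate = 1*5 = 5.
Iteration 3: components of {Plate} -> Washer = 5*4 = 20.
Iteration 4: no further components; recursion stops.
SUM(qty) = 1 + 1 + 5 + 20 = 27.

27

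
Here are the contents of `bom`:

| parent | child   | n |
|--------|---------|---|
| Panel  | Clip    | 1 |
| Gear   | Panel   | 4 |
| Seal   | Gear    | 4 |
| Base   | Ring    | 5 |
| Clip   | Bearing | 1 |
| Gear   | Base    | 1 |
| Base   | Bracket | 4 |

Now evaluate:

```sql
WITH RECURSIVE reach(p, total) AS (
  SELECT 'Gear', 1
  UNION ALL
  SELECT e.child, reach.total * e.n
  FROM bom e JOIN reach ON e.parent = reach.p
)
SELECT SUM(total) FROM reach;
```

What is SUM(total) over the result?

23

Base: (Gear, total=1).
Iteration 1: components of {Gear} -> Base = 1*1 = 1, Panel = 1*4 = 4.
Iteration 2: components of {Base,Panel} -> Bracket = 1*4 = 4, Clip = 4*1 = 4, Ring = 1*5 = 5.
Iteration 3: components of {Bracket,Clip,Ring} -> Bearing = 4*1 = 4.
Iteration 4: no further components; recursion stops.
SUM(total) = 1 + 4 + 1 + 4 + 5 + 4 + 4 = 23.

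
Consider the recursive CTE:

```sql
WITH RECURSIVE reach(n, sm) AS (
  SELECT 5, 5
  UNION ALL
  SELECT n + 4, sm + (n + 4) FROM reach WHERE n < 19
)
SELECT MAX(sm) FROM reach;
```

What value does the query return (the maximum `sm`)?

Base: n=5, sm=5.
Iteration 1: 5 < 19 holds -> n = 5 + 4 = 9, sm = 5 + 9 = 14.
Iteration 2: 9 < 19 holds -> n = 9 + 4 = 13, sm = 14 + 13 = 27.
Iteration 3: 13 < 19 holds -> n = 13 + 4 = 17, sm = 27 + 17 = 44.
Iteration 4: 17 < 19 holds -> n = 17 + 4 = 21, sm = 44 + 21 = 65.
Iteration 5: 21 < 19 fails; recursion stops.
sm values: 5, 14, 27, 44, 65; the maximum is 65.

65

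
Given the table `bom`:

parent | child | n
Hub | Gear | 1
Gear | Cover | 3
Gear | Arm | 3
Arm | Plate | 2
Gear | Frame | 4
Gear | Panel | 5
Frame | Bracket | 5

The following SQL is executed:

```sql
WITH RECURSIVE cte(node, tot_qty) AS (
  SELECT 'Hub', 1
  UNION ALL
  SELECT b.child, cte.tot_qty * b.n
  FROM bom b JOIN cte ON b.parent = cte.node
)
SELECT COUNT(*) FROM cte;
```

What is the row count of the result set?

Base: (Hub, tot_qty=1).
Iteration 1: components of {Hub} -> Gear = 1*1 = 1.
Iteration 2: components of {Gear} -> Arm = 1*3 = 3, Cover = 1*3 = 3, Frame = 1*4 = 4, Panel = 1*5 = 5.
Iteration 3: components of {Arm,Cover,Frame,Panel} -> Bracket = 4*5 = 20, Plate = 3*2 = 6.
Iteration 4: no further components; recursion stops.
Total rows emitted: 8.

8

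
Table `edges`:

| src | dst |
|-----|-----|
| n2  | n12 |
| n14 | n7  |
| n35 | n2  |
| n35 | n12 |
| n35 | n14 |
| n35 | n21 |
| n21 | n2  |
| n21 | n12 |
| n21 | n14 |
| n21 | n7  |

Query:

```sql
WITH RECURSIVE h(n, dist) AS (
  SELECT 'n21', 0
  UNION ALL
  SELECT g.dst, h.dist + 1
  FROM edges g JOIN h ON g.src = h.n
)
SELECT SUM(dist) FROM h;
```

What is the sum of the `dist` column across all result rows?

8

Base: (n21, dist=0).
Iteration 1: edges from {n21} -> (n12, dist=1), (n14, dist=1), (n2, dist=1), (n7, dist=1).
Iteration 2: edges from {n12,n14,n2,n7} -> (n12, dist=2), (n7, dist=2).
Iteration 3: no outgoing edges from {n12,n7}; recursion stops.
SUM(dist) = 0 + 1 + 1 + 1 + 1 + 2 + 2 = 8.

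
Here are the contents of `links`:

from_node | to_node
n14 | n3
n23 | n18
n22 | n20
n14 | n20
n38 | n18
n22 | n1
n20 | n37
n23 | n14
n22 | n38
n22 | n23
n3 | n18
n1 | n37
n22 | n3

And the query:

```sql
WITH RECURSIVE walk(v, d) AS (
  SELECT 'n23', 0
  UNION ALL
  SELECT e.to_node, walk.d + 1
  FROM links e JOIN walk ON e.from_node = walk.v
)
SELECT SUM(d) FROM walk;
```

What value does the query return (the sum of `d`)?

Base: (n23, d=0).
Iteration 1: edges from {n23} -> (n14, d=1), (n18, d=1).
Iteration 2: edges from {n14,n18} -> (n20, d=2), (n3, d=2).
Iteration 3: edges from {n20,n3} -> (n18, d=3), (n37, d=3).
Iteration 4: no outgoing edges from {n18,n37}; recursion stops.
SUM(d) = 0 + 1 + 1 + 2 + 2 + 3 + 3 = 12.

12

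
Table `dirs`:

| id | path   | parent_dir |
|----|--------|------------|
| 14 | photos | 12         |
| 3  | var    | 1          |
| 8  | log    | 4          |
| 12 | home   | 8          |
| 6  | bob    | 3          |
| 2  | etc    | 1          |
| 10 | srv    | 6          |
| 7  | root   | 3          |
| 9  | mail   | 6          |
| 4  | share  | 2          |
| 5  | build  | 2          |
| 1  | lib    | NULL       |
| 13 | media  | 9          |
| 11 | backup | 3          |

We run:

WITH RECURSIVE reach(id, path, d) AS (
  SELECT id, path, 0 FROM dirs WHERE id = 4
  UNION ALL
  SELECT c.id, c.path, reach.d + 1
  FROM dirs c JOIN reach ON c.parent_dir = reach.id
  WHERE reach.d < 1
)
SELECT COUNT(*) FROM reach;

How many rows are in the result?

2

Base: id=4 (share) at d 0.
Iteration 1: rows with parent_dir in {4} -> log (id 8, d 1).
Iteration 2: d < 1 fails for all current rows; recursion stops.
Total rows emitted: 2.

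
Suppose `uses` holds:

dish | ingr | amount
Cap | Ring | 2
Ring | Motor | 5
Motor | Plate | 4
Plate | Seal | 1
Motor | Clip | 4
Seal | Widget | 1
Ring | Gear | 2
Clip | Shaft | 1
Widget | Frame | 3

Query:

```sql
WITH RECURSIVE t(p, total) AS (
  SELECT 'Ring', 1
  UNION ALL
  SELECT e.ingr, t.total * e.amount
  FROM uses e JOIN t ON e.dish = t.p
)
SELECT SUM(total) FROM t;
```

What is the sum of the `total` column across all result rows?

168

Base: (Ring, total=1).
Iteration 1: components of {Ring} -> Gear = 1*2 = 2, Motor = 1*5 = 5.
Iteration 2: components of {Gear,Motor} -> Clip = 5*4 = 20, Plate = 5*4 = 20.
Iteration 3: components of {Clip,Plate} -> Seal = 20*1 = 20, Shaft = 20*1 = 20.
Iteration 4: components of {Seal,Shaft} -> Widget = 20*1 = 20.
Iteration 5: components of {Widget} -> Frame = 20*3 = 60.
Iteration 6: no further components; recursion stops.
SUM(total) = 1 + 5 + 2 + 20 + 20 + 20 + 20 + 20 + 60 = 168.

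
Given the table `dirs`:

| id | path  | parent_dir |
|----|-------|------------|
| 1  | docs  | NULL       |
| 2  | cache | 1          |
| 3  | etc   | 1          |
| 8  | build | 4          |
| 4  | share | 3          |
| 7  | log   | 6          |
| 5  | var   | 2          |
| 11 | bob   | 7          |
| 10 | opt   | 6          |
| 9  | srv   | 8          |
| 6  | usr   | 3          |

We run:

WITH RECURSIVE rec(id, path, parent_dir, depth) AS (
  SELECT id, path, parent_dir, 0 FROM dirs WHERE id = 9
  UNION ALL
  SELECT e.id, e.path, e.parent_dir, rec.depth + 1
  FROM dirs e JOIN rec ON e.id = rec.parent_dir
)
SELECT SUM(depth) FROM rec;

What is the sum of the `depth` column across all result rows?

Base: id=9 (srv), parent_dir=8, depth 0.
Iteration 1: join on id=8 -> build (id 8, parent_dir=4, depth 1).
Iteration 2: join on id=4 -> share (id 4, parent_dir=3, depth 2).
Iteration 3: join on id=3 -> etc (id 3, parent_dir=1, depth 3).
Iteration 4: join on id=1 -> docs (id 1, parent_dir=NULL, depth 4).
Iteration 5: parent_dir is NULL; no match; recursion stops.
SUM(depth) = 0 + 1 + 2 + 3 + 4 = 10.

10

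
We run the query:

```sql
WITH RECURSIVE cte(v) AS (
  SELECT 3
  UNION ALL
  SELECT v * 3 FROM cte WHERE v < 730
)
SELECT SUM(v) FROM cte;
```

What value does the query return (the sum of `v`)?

3279

Base: v=3.
Iteration 1: 3 < 730 holds -> v = 3 * 3 = 9.
Iteration 2: 9 < 730 holds -> v = 9 * 3 = 27.
Iteration 3: 27 < 730 holds -> v = 27 * 3 = 81.
Iteration 4: 81 < 730 holds -> v = 81 * 3 = 243.
Iteration 5: 243 < 730 holds -> v = 243 * 3 = 729.
Iteration 6: 729 < 730 holds -> v = 729 * 3 = 2187.
Iteration 7: 2187 < 730 fails; recursion stops.
SUM(v) = 3 + 9 + 27 + 81 + 243 + 729 + 2187 = 3279.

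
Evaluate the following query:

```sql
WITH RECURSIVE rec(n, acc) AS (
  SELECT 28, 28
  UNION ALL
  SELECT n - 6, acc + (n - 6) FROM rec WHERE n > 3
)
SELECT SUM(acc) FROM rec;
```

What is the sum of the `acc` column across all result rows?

Base: n=28, acc=28.
Iteration 1: 28 > 3 holds -> n = 28 - 6 = 22, acc = 28 + 22 = 50.
Iteration 2: 22 > 3 holds -> n = 22 - 6 = 16, acc = 50 + 16 = 66.
Iteration 3: 16 > 3 holds -> n = 16 - 6 = 10, acc = 66 + 10 = 76.
Iteration 4: 10 > 3 holds -> n = 10 - 6 = 4, acc = 76 + 4 = 80.
Iteration 5: 4 > 3 holds -> n = 4 - 6 = -2, acc = 80 + -2 = 78.
Iteration 6: -2 > 3 fails; recursion stops.
SUM(acc) = 28 + 50 + 66 + 76 + 80 + 78 = 378.

378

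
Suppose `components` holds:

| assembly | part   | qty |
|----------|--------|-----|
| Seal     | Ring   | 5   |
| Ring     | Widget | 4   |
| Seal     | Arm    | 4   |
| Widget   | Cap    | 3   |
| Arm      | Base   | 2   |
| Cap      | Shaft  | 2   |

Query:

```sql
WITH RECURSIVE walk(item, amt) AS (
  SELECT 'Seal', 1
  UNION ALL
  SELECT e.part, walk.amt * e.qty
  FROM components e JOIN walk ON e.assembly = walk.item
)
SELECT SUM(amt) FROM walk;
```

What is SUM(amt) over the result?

Base: (Seal, amt=1).
Iteration 1: components of {Seal} -> Arm = 1*4 = 4, Ring = 1*5 = 5.
Iteration 2: components of {Arm,Ring} -> Base = 4*2 = 8, Widget = 5*4 = 20.
Iteration 3: components of {Base,Widget} -> Cap = 20*3 = 60.
Iteration 4: components of {Cap} -> Shaft = 60*2 = 120.
Iteration 5: no further components; recursion stops.
SUM(amt) = 1 + 5 + 4 + 20 + 8 + 60 + 120 = 218.

218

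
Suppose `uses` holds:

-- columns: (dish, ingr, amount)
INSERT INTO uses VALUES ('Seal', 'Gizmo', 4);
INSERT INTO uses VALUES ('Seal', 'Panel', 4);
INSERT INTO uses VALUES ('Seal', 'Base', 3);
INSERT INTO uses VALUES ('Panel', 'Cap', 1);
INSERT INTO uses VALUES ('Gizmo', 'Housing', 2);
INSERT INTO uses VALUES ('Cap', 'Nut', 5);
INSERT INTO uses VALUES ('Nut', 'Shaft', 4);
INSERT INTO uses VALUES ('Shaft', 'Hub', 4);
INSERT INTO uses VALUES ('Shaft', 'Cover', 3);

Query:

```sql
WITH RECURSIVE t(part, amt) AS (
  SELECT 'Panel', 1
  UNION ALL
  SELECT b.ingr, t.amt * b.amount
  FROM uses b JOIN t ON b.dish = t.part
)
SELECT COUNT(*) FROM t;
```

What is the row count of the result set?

6

Base: (Panel, amt=1).
Iteration 1: components of {Panel} -> Cap = 1*1 = 1.
Iteration 2: components of {Cap} -> Nut = 1*5 = 5.
Iteration 3: components of {Nut} -> Shaft = 5*4 = 20.
Iteration 4: components of {Shaft} -> Cover = 20*3 = 60, Hub = 20*4 = 80.
Iteration 5: no further components; recursion stops.
Total rows emitted: 6.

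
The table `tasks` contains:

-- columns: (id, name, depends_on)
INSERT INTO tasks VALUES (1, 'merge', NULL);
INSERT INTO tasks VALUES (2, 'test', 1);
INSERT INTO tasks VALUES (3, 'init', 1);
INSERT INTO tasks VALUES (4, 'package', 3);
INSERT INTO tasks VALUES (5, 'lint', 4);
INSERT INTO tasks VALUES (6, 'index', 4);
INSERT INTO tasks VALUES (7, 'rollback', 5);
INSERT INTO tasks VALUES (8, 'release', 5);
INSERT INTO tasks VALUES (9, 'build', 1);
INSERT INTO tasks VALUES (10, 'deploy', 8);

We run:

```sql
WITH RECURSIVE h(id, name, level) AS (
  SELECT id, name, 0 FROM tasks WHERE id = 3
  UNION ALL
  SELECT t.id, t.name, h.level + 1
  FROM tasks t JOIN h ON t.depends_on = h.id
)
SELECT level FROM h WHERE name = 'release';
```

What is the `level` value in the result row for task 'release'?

3

Base: id=3 (init) at level 0.
Iteration 1: rows with depends_on in {3} -> package (id 4, level 1).
Iteration 2: rows with depends_on in {4} -> lint (id 5, level 2), index (id 6, level 2).
Iteration 3: rows with depends_on in {5,6} -> rollback (id 7, level 3), release (id 8, level 3).
Iteration 4: rows with depends_on in {7,8} -> deploy (id 10, level 4).
Iteration 5: no rows with depends_on in {10}; recursion stops.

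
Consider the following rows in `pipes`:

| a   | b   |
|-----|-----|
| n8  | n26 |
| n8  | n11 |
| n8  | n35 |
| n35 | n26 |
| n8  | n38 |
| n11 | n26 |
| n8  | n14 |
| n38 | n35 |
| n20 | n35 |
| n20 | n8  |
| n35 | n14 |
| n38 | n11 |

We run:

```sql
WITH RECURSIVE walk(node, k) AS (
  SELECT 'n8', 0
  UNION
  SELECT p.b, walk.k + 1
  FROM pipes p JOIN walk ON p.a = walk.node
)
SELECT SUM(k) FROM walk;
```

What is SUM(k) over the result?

19

Base: (n8, k=0).
Iteration 1: edges from {n8} -> (n11, k=1), (n14, k=1), (n26, k=1), (n35, k=1), (n38, k=1).
Iteration 2: edges from {n11,n14,n26,n35,n38} -> (n11, k=2), (n14, k=2), (n26, k=2), (n35, k=2). [UNION drops 1 duplicate row(s)]
Iteration 3: edges from {n11,n14,n26,n35} -> (n14, k=3), (n26, k=3). [UNION drops 1 duplicate row(s)]
Iteration 4: no outgoing edges from {n14,n26}; recursion stops.
SUM(k) = 0 + 1 + 1 + 1 + 1 + 1 + 2 + 2 + 2 + 2 + 3 + 3 = 19.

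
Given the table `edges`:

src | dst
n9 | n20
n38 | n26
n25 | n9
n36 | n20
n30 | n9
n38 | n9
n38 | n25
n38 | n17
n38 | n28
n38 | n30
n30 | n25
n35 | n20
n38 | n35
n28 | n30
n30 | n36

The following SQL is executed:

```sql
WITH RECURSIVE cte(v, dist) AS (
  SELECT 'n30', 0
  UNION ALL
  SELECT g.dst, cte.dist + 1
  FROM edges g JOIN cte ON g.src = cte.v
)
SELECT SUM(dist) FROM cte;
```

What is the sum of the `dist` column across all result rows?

12

Base: (n30, dist=0).
Iteration 1: edges from {n30} -> (n25, dist=1), (n36, dist=1), (n9, dist=1).
Iteration 2: edges from {n25,n36,n9} -> (n20, dist=2) x2, (n9, dist=2). [UNION ALL keeps all 3 new rows, including repeats]
Iteration 3: edges from {n20,n9} -> (n20, dist=3).
Iteration 4: no outgoing edges from {n20}; recursion stops.
SUM(dist) = 0 + 1 + 1 + 1 + 2 + 2 + 2 + 3 = 12.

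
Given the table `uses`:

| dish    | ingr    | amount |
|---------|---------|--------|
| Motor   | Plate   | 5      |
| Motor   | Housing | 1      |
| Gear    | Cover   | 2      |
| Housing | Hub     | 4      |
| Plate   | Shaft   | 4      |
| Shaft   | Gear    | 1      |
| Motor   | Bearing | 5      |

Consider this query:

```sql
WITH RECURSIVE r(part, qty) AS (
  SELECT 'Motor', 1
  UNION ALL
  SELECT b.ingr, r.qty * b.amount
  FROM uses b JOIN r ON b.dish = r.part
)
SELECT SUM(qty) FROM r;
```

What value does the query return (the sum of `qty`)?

96

Base: (Motor, qty=1).
Iteration 1: components of {Motor} -> Bearing = 1*5 = 5, Housing = 1*1 = 1, Plate = 1*5 = 5.
Iteration 2: components of {Bearing,Housing,Plate} -> Hub = 1*4 = 4, Shaft = 5*4 = 20.
Iteration 3: components of {Hub,Shaft} -> Gear = 20*1 = 20.
Iteration 4: components of {Gear} -> Cover = 20*2 = 40.
Iteration 5: no further components; recursion stops.
SUM(qty) = 1 + 5 + 1 + 5 + 20 + 4 + 20 + 40 = 96.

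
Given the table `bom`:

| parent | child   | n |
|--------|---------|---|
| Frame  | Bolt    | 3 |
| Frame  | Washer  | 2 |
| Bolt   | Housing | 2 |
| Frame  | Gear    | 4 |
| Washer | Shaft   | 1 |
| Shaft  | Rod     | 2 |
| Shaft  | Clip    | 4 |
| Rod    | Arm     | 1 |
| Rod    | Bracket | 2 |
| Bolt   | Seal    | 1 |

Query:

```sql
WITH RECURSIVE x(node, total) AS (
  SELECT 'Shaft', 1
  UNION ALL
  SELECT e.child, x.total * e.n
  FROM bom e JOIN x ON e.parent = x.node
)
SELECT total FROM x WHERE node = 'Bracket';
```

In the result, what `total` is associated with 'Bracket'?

4

Base: (Shaft, total=1).
Iteration 1: components of {Shaft} -> Clip = 1*4 = 4, Rod = 1*2 = 2.
Iteration 2: components of {Clip,Rod} -> Arm = 2*1 = 2, Bracket = 2*2 = 4.
Iteration 3: no further components; recursion stops.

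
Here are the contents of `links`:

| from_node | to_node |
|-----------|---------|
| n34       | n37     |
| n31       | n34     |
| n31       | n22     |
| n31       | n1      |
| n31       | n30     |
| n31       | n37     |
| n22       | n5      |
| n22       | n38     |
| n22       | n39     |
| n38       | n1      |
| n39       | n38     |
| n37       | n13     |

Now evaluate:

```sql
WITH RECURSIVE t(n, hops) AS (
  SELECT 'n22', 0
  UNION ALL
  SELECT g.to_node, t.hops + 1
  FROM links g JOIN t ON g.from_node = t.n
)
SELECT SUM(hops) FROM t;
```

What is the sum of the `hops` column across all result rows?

10

Base: (n22, hops=0).
Iteration 1: edges from {n22} -> (n38, hops=1), (n39, hops=1), (n5, hops=1).
Iteration 2: edges from {n38,n39,n5} -> (n1, hops=2), (n38, hops=2).
Iteration 3: edges from {n1,n38} -> (n1, hops=3).
Iteration 4: no outgoing edges from {n1}; recursion stops.
SUM(hops) = 0 + 1 + 1 + 1 + 2 + 2 + 3 = 10.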